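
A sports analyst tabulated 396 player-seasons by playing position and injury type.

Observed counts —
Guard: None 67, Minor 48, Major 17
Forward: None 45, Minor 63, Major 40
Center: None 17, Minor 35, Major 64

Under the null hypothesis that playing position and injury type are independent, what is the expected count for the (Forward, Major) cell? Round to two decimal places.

45.22

Row total (Forward) = 148; column total (Major) = 121; grand total N = 396.
Expected count = (row total × column total) / N = 148 × 121 / 396 = 45.22.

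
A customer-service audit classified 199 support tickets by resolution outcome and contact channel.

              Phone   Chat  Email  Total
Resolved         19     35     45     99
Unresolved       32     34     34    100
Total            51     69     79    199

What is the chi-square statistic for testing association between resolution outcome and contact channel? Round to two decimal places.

4.85

Grand total N = 199.
Expected counts (row total × column total / N):
  Resolved, Phone: 99×51/199 = 25.372
  Resolved, Chat: 99×69/199 = 34.327
  Resolved, Email: 99×79/199 = 39.302
  Unresolved, Phone: 100×51/199 = 25.628
  Unresolved, Chat: 100×69/199 = 34.673
  Unresolved, Email: 100×79/199 = 39.698
Contributions (O − E)²/E:
  (19 − 25.372)²/25.372 = 1.6003
  (35 − 34.327)²/34.327 = 0.0132
  (45 − 39.302)²/39.302 = 0.8261
  (32 − 25.628)²/25.628 = 1.5843
  (34 − 34.673)²/34.673 = 0.0131
  (34 − 39.698)²/39.698 = 0.8179
χ² = 1.6003 + 0.0132 + 0.8261 + 1.5843 + 0.0131 + 0.8179 = 4.85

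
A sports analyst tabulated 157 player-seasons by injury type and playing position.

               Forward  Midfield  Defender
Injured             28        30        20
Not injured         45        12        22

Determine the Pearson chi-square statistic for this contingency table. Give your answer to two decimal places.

11.76

Row totals: 78, 79. Column totals: 73, 42, 42. Grand total N = 157.
Expected counts (row total × column total / N):
  Injured, Forward: 78×73/157 = 36.268
  Injured, Midfield: 78×42/157 = 20.866
  Injured, Defender: 78×42/157 = 20.866
  Not injured, Forward: 79×73/157 = 36.732
  Not injured, Midfield: 79×42/157 = 21.134
  Not injured, Defender: 79×42/157 = 21.134
Contributions (O − E)²/E:
  (28 − 36.268)²/36.268 = 1.8849
  (30 − 20.866)²/20.866 = 3.9984
  (20 − 20.866)²/20.866 = 0.0359
  (45 − 36.732)²/36.732 = 1.8610
  (12 − 21.134)²/21.134 = 3.9477
  (22 − 21.134)²/21.134 = 0.0355
χ² = 1.8849 + 3.9984 + 0.0359 + 1.8610 + 3.9477 + 0.0355 = 11.76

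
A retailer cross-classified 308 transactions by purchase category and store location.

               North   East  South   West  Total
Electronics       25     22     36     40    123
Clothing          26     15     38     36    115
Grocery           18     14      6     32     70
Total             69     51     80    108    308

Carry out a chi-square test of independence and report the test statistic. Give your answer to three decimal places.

Grand total N = 308.
Expected counts (row total × column total / N):
  Electronics, North: 123×69/308 = 27.5552
  Electronics, East: 123×51/308 = 20.3669
  Electronics, South: 123×80/308 = 31.9481
  Electronics, West: 123×108/308 = 43.1299
  Clothing, North: 115×69/308 = 25.7630
  Clothing, East: 115×51/308 = 19.0422
  Clothing, South: 115×80/308 = 29.8701
  Clothing, West: 115×108/308 = 40.3247
  Grocery, North: 70×69/308 = 15.6818
  Grocery, East: 70×51/308 = 11.5909
  Grocery, South: 70×80/308 = 18.1818
  Grocery, West: 70×108/308 = 24.5455
Contributions (O − E)²/E:
  (25 − 27.5552)²/27.5552 = 0.2369
  (22 − 20.3669)²/20.3669 = 0.1309
  (36 − 31.9481)²/31.9481 = 0.5139
  (40 − 43.1299)²/43.1299 = 0.2271
  (26 − 25.7630)²/25.7630 = 0.0022
  (15 − 19.0422)²/19.0422 = 0.8581
  (38 − 29.8701)²/29.8701 = 2.2128
  (36 − 40.3247)²/40.3247 = 0.4638
  (18 − 15.6818)²/15.6818 = 0.3427
  (14 − 11.5909)²/11.5909 = 0.5007
  (6 − 18.1818)²/18.1818 = 8.1618
  (32 − 24.5455)²/24.5455 = 2.2639
χ² = 0.2369 + 0.1309 + 0.5139 + 0.2271 + 0.0022 + 0.8581 + 2.2128 + 0.4638 + 0.3427 + 0.5007 + 8.1618 + 2.2639 = 15.915

15.915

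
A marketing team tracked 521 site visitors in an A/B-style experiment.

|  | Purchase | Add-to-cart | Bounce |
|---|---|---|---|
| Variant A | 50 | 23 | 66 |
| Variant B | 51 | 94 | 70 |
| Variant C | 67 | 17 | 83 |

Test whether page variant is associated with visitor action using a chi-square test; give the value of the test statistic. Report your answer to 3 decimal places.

Row totals: 139, 215, 167. Column totals: 168, 134, 219. Grand total N = 521.
Expected counts (row total × column total / N):
  Variant A, Purchase: 139×168/521 = 44.8215
  Variant A, Add-to-cart: 139×134/521 = 35.7505
  Variant A, Bounce: 139×219/521 = 58.4280
  Variant B, Purchase: 215×168/521 = 69.3282
  Variant B, Add-to-cart: 215×134/521 = 55.2975
  Variant B, Bounce: 215×219/521 = 90.3743
  Variant C, Purchase: 167×168/521 = 53.8503
  Variant C, Add-to-cart: 167×134/521 = 42.9520
  Variant C, Bounce: 167×219/521 = 70.1977
Contributions (O − E)²/E:
  (50 − 44.8215)²/44.8215 = 0.5983
  (23 − 35.7505)²/35.7505 = 4.5475
  (66 − 58.4280)²/58.4280 = 0.9813
  (51 − 69.3282)²/69.3282 = 4.8454
  (94 − 55.2975)²/55.2975 = 27.0877
  (70 − 90.3743)²/90.3743 = 4.5933
  (67 − 53.8503)²/53.8503 = 3.2110
  (17 − 42.9520)²/42.9520 = 15.6804
  (83 − 70.1977)²/70.1977 = 2.3348
χ² = 0.5983 + 4.5475 + 0.9813 + 4.8454 + 27.0877 + 4.5933 + 3.2110 + 15.6804 + 2.3348 = 63.880

63.880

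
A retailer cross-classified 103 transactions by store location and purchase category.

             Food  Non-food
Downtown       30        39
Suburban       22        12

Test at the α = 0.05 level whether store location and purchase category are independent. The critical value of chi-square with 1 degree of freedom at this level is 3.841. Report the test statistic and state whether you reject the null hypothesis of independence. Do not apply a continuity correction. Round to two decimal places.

4.11; reject H₀

Row totals: 69, 34. Column totals: 52, 51. Grand total N = 103.
Expected counts (row total × column total / N):
  Downtown, Food: 69×52/103 = 34.835
  Downtown, Non-food: 69×51/103 = 34.165
  Suburban, Food: 34×52/103 = 17.165
  Suburban, Non-food: 34×51/103 = 16.835
Contributions (O − E)²/E:
  (30 − 34.835)²/34.835 = 0.6711
  (39 − 34.165)²/34.165 = 0.6842
  (22 − 17.165)²/17.165 = 1.3619
  (12 − 16.835)²/16.835 = 1.3886
χ² = 0.6711 + 0.6842 + 1.3619 + 1.3886 = 4.11
df = (2−1)(2−1) = 1. Since 4.11 > 3.841, reject the null hypothesis of independence at α = 0.05.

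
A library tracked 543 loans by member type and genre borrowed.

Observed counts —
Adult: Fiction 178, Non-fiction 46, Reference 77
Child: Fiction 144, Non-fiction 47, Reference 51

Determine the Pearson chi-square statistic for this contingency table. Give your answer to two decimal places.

2.50

Row totals: 301, 242. Column totals: 322, 93, 128. Grand total N = 543.
Expected counts (row total × column total / N):
  Adult, Fiction: 301×322/543 = 178.494
  Adult, Non-fiction: 301×93/543 = 51.552
  Adult, Reference: 301×128/543 = 70.954
  Child, Fiction: 242×322/543 = 143.506
  Child, Non-fiction: 242×93/543 = 41.448
  Child, Reference: 242×128/543 = 57.046
Contributions (O − E)²/E:
  (178 − 178.494)²/178.494 = 0.0014
  (46 − 51.552)²/51.552 = 0.5979
  (77 − 70.954)²/70.954 = 0.5152
  (144 − 143.506)²/143.506 = 0.0017
  (47 − 41.448)²/41.448 = 0.7437
  (51 − 57.046)²/57.046 = 0.6408
χ² = 0.0014 + 0.5979 + 0.5152 + 0.0017 + 0.7437 + 0.6408 = 2.50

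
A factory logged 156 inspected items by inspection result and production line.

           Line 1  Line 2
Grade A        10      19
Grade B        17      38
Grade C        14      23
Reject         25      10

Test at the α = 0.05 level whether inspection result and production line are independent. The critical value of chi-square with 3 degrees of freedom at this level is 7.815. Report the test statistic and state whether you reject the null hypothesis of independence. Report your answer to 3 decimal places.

Row totals: 29, 55, 37, 35. Column totals: 66, 90. Grand total N = 156.
Expected counts (row total × column total / N):
  Grade A, Line 1: 29×66/156 = 12.2692
  Grade A, Line 2: 29×90/156 = 16.7308
  Grade B, Line 1: 55×66/156 = 23.2692
  Grade B, Line 2: 55×90/156 = 31.7308
  Grade C, Line 1: 37×66/156 = 15.6538
  Grade C, Line 2: 37×90/156 = 21.3462
  Reject, Line 1: 35×66/156 = 14.8077
  Reject, Line 2: 35×90/156 = 20.1923
Contributions (O − E)²/E:
  (10 − 12.2692)²/12.2692 = 0.4197
  (19 − 16.7308)²/16.7308 = 0.3078
  (17 − 23.2692)²/23.2692 = 1.6891
  (38 − 31.7308)²/31.7308 = 1.2386
  (14 − 15.6538)²/15.6538 = 0.1747
  (23 − 21.3462)²/21.3462 = 0.1281
  (25 − 14.8077)²/14.8077 = 7.0155
  (10 − 20.1923)²/20.1923 = 5.1447
χ² = 0.4197 + 0.3078 + 1.6891 + 1.2386 + 0.1747 + 0.1281 + 7.0155 + 5.1447 = 16.118
df = (4−1)(2−1) = 3. Since 16.118 > 7.815, reject the null hypothesis of independence at α = 0.05.

16.118; reject H₀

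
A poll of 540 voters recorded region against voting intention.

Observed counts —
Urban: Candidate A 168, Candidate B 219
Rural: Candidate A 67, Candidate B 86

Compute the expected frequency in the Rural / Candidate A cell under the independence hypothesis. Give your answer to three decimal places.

Row total (Rural) = 153; column total (Candidate A) = 235; grand total N = 540.
Expected count = (row total × column total) / N = 153 × 235 / 540 = 66.583.

66.583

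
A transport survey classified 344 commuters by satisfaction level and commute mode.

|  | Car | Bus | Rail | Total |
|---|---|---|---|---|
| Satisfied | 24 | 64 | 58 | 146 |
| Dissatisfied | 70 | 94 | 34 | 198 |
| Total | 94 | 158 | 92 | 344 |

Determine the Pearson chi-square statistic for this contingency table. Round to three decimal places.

Grand total N = 344.
Expected counts (row total × column total / N):
  Satisfied, Car: 146×94/344 = 39.8953
  Satisfied, Bus: 146×158/344 = 67.0581
  Satisfied, Rail: 146×92/344 = 39.0465
  Dissatisfied, Car: 198×94/344 = 54.1047
  Dissatisfied, Bus: 198×158/344 = 90.9419
  Dissatisfied, Rail: 198×92/344 = 52.9535
Contributions (O − E)²/E:
  (24 − 39.8953)²/39.8953 = 6.3331
  (64 − 67.0581)²/67.0581 = 0.1395
  (58 − 39.0465)²/39.0465 = 9.2002
  (70 − 54.1047)²/54.1047 = 4.6698
  (94 − 90.9419)²/90.9419 = 0.1028
  (34 − 52.9535)²/52.9535 = 6.7840
χ² = 6.3331 + 0.1395 + 9.2002 + 4.6698 + 0.1028 + 6.7840 = 27.229

27.229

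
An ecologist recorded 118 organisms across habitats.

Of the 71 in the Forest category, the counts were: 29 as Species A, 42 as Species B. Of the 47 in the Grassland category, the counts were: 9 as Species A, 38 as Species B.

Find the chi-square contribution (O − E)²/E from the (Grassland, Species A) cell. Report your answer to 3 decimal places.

Row total (Grassland) = 47; column total (Species A) = 38; N = 118.
Expected count E = 47 × 38 / 118 = 15.1356.
Contribution = (O − E)²/E = (9 − 15.1356)² / 15.1356 = 2.487.

2.487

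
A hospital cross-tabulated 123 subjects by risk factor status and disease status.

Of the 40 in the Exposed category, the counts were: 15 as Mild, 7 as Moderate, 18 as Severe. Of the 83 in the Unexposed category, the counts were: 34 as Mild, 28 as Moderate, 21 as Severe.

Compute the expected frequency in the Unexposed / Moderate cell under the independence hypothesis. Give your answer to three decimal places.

23.618

Row total (Unexposed) = 83; column total (Moderate) = 35; grand total N = 123.
Expected count = (row total × column total) / N = 83 × 35 / 123 = 23.618.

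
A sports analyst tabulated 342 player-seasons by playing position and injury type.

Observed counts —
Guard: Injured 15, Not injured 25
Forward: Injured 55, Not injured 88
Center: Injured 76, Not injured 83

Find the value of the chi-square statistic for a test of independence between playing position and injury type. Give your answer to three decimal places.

3.182

Row totals: 40, 143, 159. Column totals: 146, 196. Grand total N = 342.
Expected counts (row total × column total / N):
  Guard, Injured: 40×146/342 = 17.0760
  Guard, Not injured: 40×196/342 = 22.9240
  Forward, Injured: 143×146/342 = 61.0468
  Forward, Not injured: 143×196/342 = 81.9532
  Center, Injured: 159×146/342 = 67.8772
  Center, Not injured: 159×196/342 = 91.1228
Contributions (O − E)²/E:
  (15 − 17.0760)²/17.0760 = 0.2524
  (25 − 22.9240)²/22.9240 = 0.1880
  (55 − 61.0468)²/61.0468 = 0.5989
  (88 − 81.9532)²/81.9532 = 0.4462
  (76 − 67.8772)²/67.8772 = 0.9720
  (83 − 91.1228)²/91.1228 = 0.7241
χ² = 0.2524 + 0.1880 + 0.5989 + 0.4462 + 0.9720 + 0.7241 = 3.182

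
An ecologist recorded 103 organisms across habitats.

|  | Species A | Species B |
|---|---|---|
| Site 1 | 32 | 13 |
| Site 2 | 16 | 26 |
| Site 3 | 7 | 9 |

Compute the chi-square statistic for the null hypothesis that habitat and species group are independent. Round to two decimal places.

10.22

Row totals: 45, 42, 16. Column totals: 55, 48. Grand total N = 103.
Expected counts (row total × column total / N):
  Site 1, Species A: 45×55/103 = 24.029
  Site 1, Species B: 45×48/103 = 20.971
  Site 2, Species A: 42×55/103 = 22.427
  Site 2, Species B: 42×48/103 = 19.573
  Site 3, Species A: 16×55/103 = 8.544
  Site 3, Species B: 16×48/103 = 7.456
Contributions (O − E)²/E:
  (32 − 24.029)²/24.029 = 2.6442
  (13 − 20.971)²/20.971 = 3.0297
  (16 − 22.427)²/22.427 = 1.8418
  (26 − 19.573)²/19.573 = 2.1104
  (7 − 8.544)²/8.544 = 0.2790
  (9 − 7.456)²/7.456 = 0.3197
χ² = 2.6442 + 3.0297 + 1.8418 + 2.1104 + 0.2790 + 0.3197 = 10.22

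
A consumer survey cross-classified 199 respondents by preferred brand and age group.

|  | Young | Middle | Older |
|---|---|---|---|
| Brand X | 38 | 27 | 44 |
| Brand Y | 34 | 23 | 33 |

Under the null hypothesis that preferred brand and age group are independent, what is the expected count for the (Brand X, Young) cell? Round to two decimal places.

Row total (Brand X) = 109; column total (Young) = 72; grand total N = 199.
Expected count = (row total × column total) / N = 109 × 72 / 199 = 39.44.

39.44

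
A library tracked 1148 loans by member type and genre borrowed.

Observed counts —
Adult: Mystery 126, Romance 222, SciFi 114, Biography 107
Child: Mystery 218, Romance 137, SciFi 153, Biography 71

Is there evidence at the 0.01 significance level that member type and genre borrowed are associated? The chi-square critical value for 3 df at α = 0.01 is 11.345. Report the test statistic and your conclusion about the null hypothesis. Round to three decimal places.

57.625; reject H₀

Row totals: 569, 579. Column totals: 344, 359, 267, 178. Grand total N = 1148.
Expected counts (row total × column total / N):
  Adult, Mystery: 569×344/1148 = 170.5017
  Adult, Romance: 569×359/1148 = 177.9364
  Adult, SciFi: 569×267/1148 = 132.3371
  Adult, Biography: 569×178/1148 = 88.2247
  Child, Mystery: 579×344/1148 = 173.4983
  Child, Romance: 579×359/1148 = 181.0636
  Child, SciFi: 579×267/1148 = 134.6629
  Child, Biography: 579×178/1148 = 89.7753
Contributions (O − E)²/E:
  (126 − 170.5017)²/170.5017 = 11.6151
  (222 − 177.9364)²/177.9364 = 10.9118
  (114 − 132.3371)²/132.3371 = 2.5409
  (107 − 88.2247)²/88.2247 = 3.9956
  (218 − 173.4983)²/173.4983 = 11.4145
  (137 − 181.0636)²/181.0636 = 10.7233
  (153 − 134.6629)²/134.6629 = 2.4970
  (71 − 89.7753)²/89.7753 = 3.9266
χ² = 11.6151 + 10.9118 + 2.5409 + 3.9956 + 11.4145 + 10.7233 + 2.4970 + 3.9266 = 57.625
df = (2−1)(4−1) = 3. Since 57.625 > 11.345, reject the null hypothesis of independence at α = 0.01.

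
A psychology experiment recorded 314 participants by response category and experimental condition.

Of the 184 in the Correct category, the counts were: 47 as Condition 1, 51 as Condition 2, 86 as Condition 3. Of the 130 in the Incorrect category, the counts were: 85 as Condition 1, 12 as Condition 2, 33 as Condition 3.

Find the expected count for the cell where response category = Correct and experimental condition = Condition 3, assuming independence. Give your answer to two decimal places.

Row total (Correct) = 184; column total (Condition 3) = 119; grand total N = 314.
Expected count = (row total × column total) / N = 184 × 119 / 314 = 69.73.

69.73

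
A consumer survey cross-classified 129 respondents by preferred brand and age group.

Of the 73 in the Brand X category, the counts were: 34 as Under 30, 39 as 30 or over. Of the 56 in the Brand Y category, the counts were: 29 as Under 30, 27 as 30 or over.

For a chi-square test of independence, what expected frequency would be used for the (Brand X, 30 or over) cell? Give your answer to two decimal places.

37.35

Row total (Brand X) = 73; column total (30 or over) = 66; grand total N = 129.
Expected count = (row total × column total) / N = 73 × 66 / 129 = 37.35.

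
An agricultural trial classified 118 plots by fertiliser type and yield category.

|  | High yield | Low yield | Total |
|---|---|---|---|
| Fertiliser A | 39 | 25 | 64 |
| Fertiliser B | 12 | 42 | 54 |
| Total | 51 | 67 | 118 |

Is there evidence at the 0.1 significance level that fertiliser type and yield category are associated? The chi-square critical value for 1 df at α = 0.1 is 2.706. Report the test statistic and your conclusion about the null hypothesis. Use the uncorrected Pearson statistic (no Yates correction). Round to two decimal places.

17.89; reject H₀

Grand total N = 118.
Expected counts (row total × column total / N):
  Fertiliser A, High yield: 64×51/118 = 27.661
  Fertiliser A, Low yield: 64×67/118 = 36.339
  Fertiliser B, High yield: 54×51/118 = 23.339
  Fertiliser B, Low yield: 54×67/118 = 30.661
Contributions (O − E)²/E:
  (39 − 27.661)²/27.661 = 4.6482
  (25 − 36.339)²/36.339 = 3.5382
  (12 − 23.339)²/23.339 = 5.5089
  (42 − 30.661)²/30.661 = 4.1934
χ² = 4.6482 + 3.5382 + 5.5089 + 4.1934 = 17.89
df = (2−1)(2−1) = 1. Since 17.89 > 2.706, reject the null hypothesis of independence at α = 0.1.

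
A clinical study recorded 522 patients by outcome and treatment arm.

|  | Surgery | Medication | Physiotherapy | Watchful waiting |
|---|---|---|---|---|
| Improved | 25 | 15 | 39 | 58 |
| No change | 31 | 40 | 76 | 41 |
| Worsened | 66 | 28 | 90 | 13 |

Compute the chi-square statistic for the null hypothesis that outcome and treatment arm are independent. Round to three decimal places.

Row totals: 137, 188, 197. Column totals: 122, 83, 205, 112. Grand total N = 522.
Expected counts (row total × column total / N):
  Improved, Surgery: 137×122/522 = 32.0192
  Improved, Medication: 137×83/522 = 21.7835
  Improved, Physiotherapy: 137×205/522 = 53.8027
  Improved, Watchful waiting: 137×112/522 = 29.3946
  No change, Surgery: 188×122/522 = 43.9387
  No change, Medication: 188×83/522 = 29.8927
  No change, Physiotherapy: 188×205/522 = 73.8314
  No change, Watchful waiting: 188×112/522 = 40.3372
  Worsened, Surgery: 197×122/522 = 46.0421
  Worsened, Medication: 197×83/522 = 31.3238
  Worsened, Physiotherapy: 197×205/522 = 77.3659
  Worsened, Watchful waiting: 197×112/522 = 42.2682
Contributions (O − E)²/E:
  (25 − 32.0192)²/32.0192 = 1.5387
  (15 − 21.7835)²/21.7835 = 2.1124
  (39 − 53.8027)²/53.8027 = 4.0727
  (58 − 29.3946)²/29.3946 = 27.8374
  (31 − 43.9387)²/43.9387 = 3.8101
  (40 − 29.8927)²/29.8927 = 3.4175
  (76 − 73.8314)²/73.8314 = 0.0637
  (41 − 40.3372)²/40.3372 = 0.0109
  (66 − 46.0421)²/46.0421 = 8.6512
  (28 − 31.3238)²/31.3238 = 0.3527
  (90 − 77.3659)²/77.3659 = 2.0632
  (13 − 42.2682)²/42.2682 = 20.2665
χ² = 1.5387 + 2.1124 + 4.0727 + 27.8374 + 3.8101 + 3.4175 + 0.0637 + 0.0109 + 8.6512 + 0.3527 + 2.0632 + 20.2665 = 74.197

74.197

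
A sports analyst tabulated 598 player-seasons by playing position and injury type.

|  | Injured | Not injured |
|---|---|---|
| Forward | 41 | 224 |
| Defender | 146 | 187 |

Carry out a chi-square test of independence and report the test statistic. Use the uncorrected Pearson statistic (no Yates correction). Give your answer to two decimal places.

55.27

Row totals: 265, 333. Column totals: 187, 411. Grand total N = 598.
Expected counts (row total × column total / N):
  Forward, Injured: 265×187/598 = 82.868
  Forward, Not injured: 265×411/598 = 182.132
  Defender, Injured: 333×187/598 = 104.132
  Defender, Not injured: 333×411/598 = 228.868
Contributions (O − E)²/E:
  (41 − 82.868)²/82.868 = 21.1533
  (224 − 182.132)²/182.132 = 9.6245
  (146 − 104.132)²/104.132 = 16.8337
  (187 − 228.868)²/228.868 = 7.6591
χ² = 21.1533 + 9.6245 + 16.8337 + 7.6591 = 55.27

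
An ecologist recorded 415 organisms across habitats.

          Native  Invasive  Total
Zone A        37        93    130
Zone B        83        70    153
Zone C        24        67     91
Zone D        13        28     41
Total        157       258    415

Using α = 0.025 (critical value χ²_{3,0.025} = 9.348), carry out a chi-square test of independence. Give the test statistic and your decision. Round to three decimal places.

28.119; reject H₀

Grand total N = 415.
Expected counts (row total × column total / N):
  Zone A, Native: 130×157/415 = 49.1807
  Zone A, Invasive: 130×258/415 = 80.8193
  Zone B, Native: 153×157/415 = 57.8819
  Zone B, Invasive: 153×258/415 = 95.1181
  Zone C, Native: 91×157/415 = 34.4265
  Zone C, Invasive: 91×258/415 = 56.5735
  Zone D, Native: 41×157/415 = 15.5108
  Zone D, Invasive: 41×258/415 = 25.4892
Contributions (O − E)²/E:
  (37 − 49.1807)²/49.1807 = 3.0168
  (93 − 80.8193)²/80.8193 = 1.8358
  (83 − 57.8819)²/57.8819 = 10.9001
  (70 − 95.1181)²/95.1181 = 6.6330
  (24 − 34.4265)²/34.4265 = 3.1578
  (67 − 56.5735)²/56.5735 = 1.9216
  (13 − 15.5108)²/15.5108 = 0.4064
  (28 − 25.4892)²/25.4892 = 0.2473
χ² = 3.0168 + 1.8358 + 10.9001 + 6.6330 + 3.1578 + 1.9216 + 0.4064 + 0.2473 = 28.119
df = (4−1)(2−1) = 3. Since 28.119 > 9.348, reject the null hypothesis of independence at α = 0.025.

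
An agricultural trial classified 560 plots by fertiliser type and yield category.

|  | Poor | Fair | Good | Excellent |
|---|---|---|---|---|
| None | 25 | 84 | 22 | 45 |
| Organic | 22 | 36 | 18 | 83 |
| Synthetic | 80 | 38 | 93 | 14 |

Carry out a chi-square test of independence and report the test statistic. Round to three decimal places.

Row totals: 176, 159, 225. Column totals: 127, 158, 133, 142. Grand total N = 560.
Expected counts (row total × column total / N):
  None, Poor: 176×127/560 = 39.9143
  None, Fair: 176×158/560 = 49.6571
  None, Good: 176×133/560 = 41.8000
  None, Excellent: 176×142/560 = 44.6286
  Organic, Poor: 159×127/560 = 36.0589
  Organic, Fair: 159×158/560 = 44.8607
  Organic, Good: 159×133/560 = 37.7625
  Organic, Excellent: 159×142/560 = 40.3179
  Synthetic, Poor: 225×127/560 = 51.0268
  Synthetic, Fair: 225×158/560 = 63.4821
  Synthetic, Good: 225×133/560 = 53.4375
  Synthetic, Excellent: 225×142/560 = 57.0536
Contributions (O − E)²/E:
  (25 − 39.9143)²/39.9143 = 5.5728
  (84 − 49.6571)²/49.6571 = 23.7516
  (22 − 41.8000)²/41.8000 = 9.3789
  (45 − 44.6286)²/44.6286 = 0.0031
  (22 − 36.0589)²/36.0589 = 5.4814
  (36 − 44.8607)²/44.8607 = 1.7501
  (18 − 37.7625)²/37.7625 = 10.3424
  (83 − 40.3179)²/40.3179 = 45.1849
  (80 − 51.0268)²/51.0268 = 16.4511
  (38 − 63.4821)²/63.4821 = 10.2287
  (93 − 53.4375)²/53.4375 = 29.2901
  (14 − 57.0536)²/57.0536 = 32.4890
χ² = 5.5728 + 23.7516 + 9.3789 + 0.0031 + 5.4814 + 1.7501 + 10.3424 + 45.1849 + 16.4511 + 10.2287 + 29.2901 + 32.4890 = 189.924

189.924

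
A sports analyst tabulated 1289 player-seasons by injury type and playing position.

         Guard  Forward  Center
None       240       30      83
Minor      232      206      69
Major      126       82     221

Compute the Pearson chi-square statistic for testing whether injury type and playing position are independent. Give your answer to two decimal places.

277.79

Row totals: 353, 507, 429. Column totals: 598, 318, 373. Grand total N = 1289.
Expected counts (row total × column total / N):
  None, Guard: 353×598/1289 = 163.766
  None, Forward: 353×318/1289 = 87.086
  None, Center: 353×373/1289 = 102.148
  Minor, Guard: 507×598/1289 = 235.210
  Minor, Forward: 507×318/1289 = 125.078
  Minor, Center: 507×373/1289 = 146.711
  Major, Guard: 429×598/1289 = 199.024
  Major, Forward: 429×318/1289 = 105.836
  Major, Center: 429×373/1289 = 124.140
Contributions (O − E)²/E:
  (240 − 163.766)²/163.766 = 35.4874
  (30 − 87.086)²/87.086 = 37.4206
  (83 − 102.148)²/102.148 = 3.5894
  (232 − 235.210)²/235.210 = 0.0438
  (206 − 125.078)²/125.078 = 52.3543
  (69 − 146.711)²/146.711 = 41.1626
  (126 − 199.024)²/199.024 = 26.7933
  (82 − 105.836)²/105.836 = 5.3683
  (221 − 124.140)²/124.140 = 75.5748
χ² = 35.4874 + 37.4206 + 3.5894 + 0.0438 + 52.3543 + 41.1626 + 26.7933 + 5.3683 + 75.5748 = 277.79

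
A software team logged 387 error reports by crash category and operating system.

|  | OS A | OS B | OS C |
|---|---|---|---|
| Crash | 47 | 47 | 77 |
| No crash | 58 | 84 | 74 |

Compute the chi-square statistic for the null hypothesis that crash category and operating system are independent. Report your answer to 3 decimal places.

Row totals: 171, 216. Column totals: 105, 131, 151. Grand total N = 387.
Expected counts (row total × column total / N):
  Crash, OS A: 171×105/387 = 46.3953
  Crash, OS B: 171×131/387 = 57.8837
  Crash, OS C: 171×151/387 = 66.7209
  No crash, OS A: 216×105/387 = 58.6047
  No crash, OS B: 216×131/387 = 73.1163
  No crash, OS C: 216×151/387 = 84.2791
Contributions (O − E)²/E:
  (47 − 46.3953)²/46.3953 = 0.0079
  (47 − 57.8837)²/57.8837 = 2.0464
  (77 − 66.7209)²/66.7209 = 1.5836
  (58 − 58.6047)²/58.6047 = 0.0062
  (84 − 73.1163)²/73.1163 = 1.6201
  (74 − 84.2791)²/84.2791 = 1.2537
χ² = 0.0079 + 2.0464 + 1.5836 + 0.0062 + 1.6201 + 1.2537 = 6.518

6.518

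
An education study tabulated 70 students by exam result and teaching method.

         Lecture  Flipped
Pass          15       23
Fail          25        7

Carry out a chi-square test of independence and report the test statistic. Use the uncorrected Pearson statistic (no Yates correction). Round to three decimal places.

10.597

Row totals: 38, 32. Column totals: 40, 30. Grand total N = 70.
Expected counts (row total × column total / N):
  Pass, Lecture: 38×40/70 = 21.7143
  Pass, Flipped: 38×30/70 = 16.2857
  Fail, Lecture: 32×40/70 = 18.2857
  Fail, Flipped: 32×30/70 = 13.7143
Contributions (O − E)²/E:
  (15 − 21.7143)²/21.7143 = 2.0761
  (23 − 16.2857)²/16.2857 = 2.7682
  (25 − 18.2857)²/18.2857 = 2.4654
  (7 − 13.7143)²/13.7143 = 3.2872
χ² = 2.0761 + 2.7682 + 2.4654 + 3.2872 = 10.597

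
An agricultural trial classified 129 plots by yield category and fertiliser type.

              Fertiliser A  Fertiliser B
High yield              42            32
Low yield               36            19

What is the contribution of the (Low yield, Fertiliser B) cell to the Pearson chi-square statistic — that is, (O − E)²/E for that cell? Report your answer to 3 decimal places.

Row total (Low yield) = 55; column total (Fertiliser B) = 51; N = 129.
Expected count E = 55 × 51 / 129 = 21.7442.
Contribution = (O − E)²/E = (19 − 21.7442)² / 21.7442 = 0.346.

0.346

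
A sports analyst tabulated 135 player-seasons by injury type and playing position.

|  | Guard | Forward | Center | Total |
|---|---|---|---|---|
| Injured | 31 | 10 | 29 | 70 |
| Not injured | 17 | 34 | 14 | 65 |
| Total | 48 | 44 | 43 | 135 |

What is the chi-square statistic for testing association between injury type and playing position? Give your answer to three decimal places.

22.252

Grand total N = 135.
Expected counts (row total × column total / N):
  Injured, Guard: 70×48/135 = 24.8889
  Injured, Forward: 70×44/135 = 22.8148
  Injured, Center: 70×43/135 = 22.2963
  Not injured, Guard: 65×48/135 = 23.1111
  Not injured, Forward: 65×44/135 = 21.1852
  Not injured, Center: 65×43/135 = 20.7037
Contributions (O − E)²/E:
  (31 − 24.8889)²/24.8889 = 1.5005
  (10 − 22.8148)²/22.8148 = 7.1979
  (29 − 22.2963)²/22.2963 = 2.0156
  (17 − 23.1111)²/23.1111 = 1.6159
  (34 − 21.1852)²/21.1852 = 7.7516
  (14 − 20.7037)²/20.7037 = 2.1706
χ² = 1.5005 + 7.1979 + 2.0156 + 1.6159 + 7.7516 + 2.1706 = 22.252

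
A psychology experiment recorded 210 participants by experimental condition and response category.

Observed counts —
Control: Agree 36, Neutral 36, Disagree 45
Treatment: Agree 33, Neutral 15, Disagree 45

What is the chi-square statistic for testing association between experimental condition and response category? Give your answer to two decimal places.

Row totals: 117, 93. Column totals: 69, 51, 90. Grand total N = 210.
Expected counts (row total × column total / N):
  Control, Agree: 117×69/210 = 38.443
  Control, Neutral: 117×51/210 = 28.414
  Control, Disagree: 117×90/210 = 50.143
  Treatment, Agree: 93×69/210 = 30.557
  Treatment, Neutral: 93×51/210 = 22.586
  Treatment, Disagree: 93×90/210 = 39.857
Contributions (O − E)²/E:
  (36 − 38.443)²/38.443 = 0.1552
  (36 − 28.414)²/28.414 = 2.0253
  (45 − 50.143)²/50.143 = 0.5275
  (33 − 30.557)²/30.557 = 0.1953
  (15 − 22.586)²/22.586 = 2.5479
  (45 − 39.857)²/39.857 = 0.6636
χ² = 0.1552 + 2.0253 + 0.5275 + 0.1953 + 2.5479 + 0.6636 = 6.11

6.11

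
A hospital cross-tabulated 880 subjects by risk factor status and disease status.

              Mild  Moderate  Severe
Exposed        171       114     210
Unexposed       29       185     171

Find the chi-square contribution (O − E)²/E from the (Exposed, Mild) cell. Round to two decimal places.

Row total (Exposed) = 495; column total (Mild) = 200; N = 880.
Expected count E = 495 × 200 / 880 = 112.5000.
Contribution = (O − E)²/E = (171 − 112.5000)² / 112.5000 = 30.42.

30.42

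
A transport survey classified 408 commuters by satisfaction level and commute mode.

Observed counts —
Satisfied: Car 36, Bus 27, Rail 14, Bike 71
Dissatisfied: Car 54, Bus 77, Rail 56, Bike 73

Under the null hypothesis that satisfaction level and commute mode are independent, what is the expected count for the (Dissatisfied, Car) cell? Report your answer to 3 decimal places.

Row total (Dissatisfied) = 260; column total (Car) = 90; grand total N = 408.
Expected count = (row total × column total) / N = 260 × 90 / 408 = 57.353.

57.353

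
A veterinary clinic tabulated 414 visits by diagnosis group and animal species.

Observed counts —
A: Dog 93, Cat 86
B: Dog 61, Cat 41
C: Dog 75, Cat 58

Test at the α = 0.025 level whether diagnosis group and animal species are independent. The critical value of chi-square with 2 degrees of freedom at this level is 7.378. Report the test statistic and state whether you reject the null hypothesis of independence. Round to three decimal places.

Row totals: 179, 102, 133. Column totals: 229, 185. Grand total N = 414.
Expected counts (row total × column total / N):
  A, Dog: 179×229/414 = 99.0121
  A, Cat: 179×185/414 = 79.9879
  B, Dog: 102×229/414 = 56.4203
  B, Cat: 102×185/414 = 45.5797
  C, Dog: 133×229/414 = 73.5676
  C, Cat: 133×185/414 = 59.4324
Contributions (O − E)²/E:
  (93 − 99.0121)²/99.0121 = 0.3651
  (86 − 79.9879)²/79.9879 = 0.4519
  (61 − 56.4203)²/56.4203 = 0.3717
  (41 − 45.5797)²/45.5797 = 0.4602
  (75 − 73.5676)²/73.5676 = 0.0279
  (58 − 59.4324)²/59.4324 = 0.0345
χ² = 0.3651 + 0.4519 + 0.3717 + 0.4602 + 0.0279 + 0.0345 = 1.711
df = (3−1)(2−1) = 2. Since 1.711 < 7.378, fail to reject the null hypothesis of independence at α = 0.025.

1.711; fail to reject H₀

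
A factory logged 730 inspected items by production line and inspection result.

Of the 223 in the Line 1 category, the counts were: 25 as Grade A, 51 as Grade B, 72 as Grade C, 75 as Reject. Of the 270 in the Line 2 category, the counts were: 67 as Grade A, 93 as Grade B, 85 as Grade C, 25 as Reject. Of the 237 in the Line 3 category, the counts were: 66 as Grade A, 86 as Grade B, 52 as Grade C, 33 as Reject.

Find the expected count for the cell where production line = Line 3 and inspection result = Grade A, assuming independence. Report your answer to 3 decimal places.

Row total (Line 3) = 237; column total (Grade A) = 158; grand total N = 730.
Expected count = (row total × column total) / N = 237 × 158 / 730 = 51.296.

51.296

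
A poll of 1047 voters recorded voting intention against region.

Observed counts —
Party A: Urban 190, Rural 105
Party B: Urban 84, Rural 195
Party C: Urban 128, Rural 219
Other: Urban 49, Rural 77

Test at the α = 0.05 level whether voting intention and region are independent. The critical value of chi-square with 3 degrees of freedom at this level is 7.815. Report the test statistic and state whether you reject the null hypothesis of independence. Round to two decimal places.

Row totals: 295, 279, 347, 126. Column totals: 451, 596. Grand total N = 1047.
Expected counts (row total × column total / N):
  Party A, Urban: 295×451/1047 = 127.073
  Party A, Rural: 295×596/1047 = 167.927
  Party B, Urban: 279×451/1047 = 120.181
  Party B, Rural: 279×596/1047 = 158.819
  Party C, Urban: 347×451/1047 = 149.472
  Party C, Rural: 347×596/1047 = 197.528
  Other, Urban: 126×451/1047 = 54.275
  Other, Rural: 126×596/1047 = 71.725
Contributions (O − E)²/E:
  (190 − 127.073)²/127.073 = 31.1617
  (105 − 167.927)²/167.927 = 23.5805
  (84 − 120.181)²/120.181 = 10.8924
  (195 − 158.819)²/158.819 = 8.2425
  (128 − 149.472)²/149.472 = 3.0845
  (219 − 197.528)²/197.528 = 2.3341
  (49 − 54.275)²/54.275 = 0.5127
  (77 − 71.725)²/71.725 = 0.3879
χ² = 31.1617 + 23.5805 + 10.8924 + 8.2425 + 3.0845 + 2.3341 + 0.5127 + 0.3879 = 80.20
df = (4−1)(2−1) = 3. Since 80.20 > 7.815, reject the null hypothesis of independence at α = 0.05.

80.20; reject H₀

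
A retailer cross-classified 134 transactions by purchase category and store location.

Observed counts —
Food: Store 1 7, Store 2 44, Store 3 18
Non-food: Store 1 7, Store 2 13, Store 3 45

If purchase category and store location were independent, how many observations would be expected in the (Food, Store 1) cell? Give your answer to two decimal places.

Row total (Food) = 69; column total (Store 1) = 14; grand total N = 134.
Expected count = (row total × column total) / N = 69 × 14 / 134 = 7.21.

7.21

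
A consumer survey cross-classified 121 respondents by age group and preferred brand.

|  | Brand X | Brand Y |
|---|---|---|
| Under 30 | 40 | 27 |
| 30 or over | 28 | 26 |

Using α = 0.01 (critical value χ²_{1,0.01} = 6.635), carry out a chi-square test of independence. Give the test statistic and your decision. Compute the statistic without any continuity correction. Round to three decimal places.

Row totals: 67, 54. Column totals: 68, 53. Grand total N = 121.
Expected counts (row total × column total / N):
  Under 30, Brand X: 67×68/121 = 37.6529
  Under 30, Brand Y: 67×53/121 = 29.3471
  30 or over, Brand X: 54×68/121 = 30.3471
  30 or over, Brand Y: 54×53/121 = 23.6529
Contributions (O − E)²/E:
  (40 − 37.6529)²/37.6529 = 0.1463
  (27 − 29.3471)²/29.3471 = 0.1877
  (28 − 30.3471)²/30.3471 = 0.1815
  (26 − 23.6529)²/23.6529 = 0.2329
χ² = 0.1463 + 0.1877 + 0.1815 + 0.2329 = 0.748
df = (2−1)(2−1) = 1. Since 0.748 < 6.635, fail to reject the null hypothesis of independence at α = 0.01.

0.748; fail to reject H₀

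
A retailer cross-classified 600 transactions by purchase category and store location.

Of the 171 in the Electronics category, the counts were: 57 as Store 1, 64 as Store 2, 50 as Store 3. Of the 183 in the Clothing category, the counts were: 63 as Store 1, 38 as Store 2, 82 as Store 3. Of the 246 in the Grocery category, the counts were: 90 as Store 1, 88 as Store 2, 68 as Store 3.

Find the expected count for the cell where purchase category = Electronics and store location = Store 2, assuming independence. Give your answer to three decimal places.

54.150

Row total (Electronics) = 171; column total (Store 2) = 190; grand total N = 600.
Expected count = (row total × column total) / N = 171 × 190 / 600 = 54.150.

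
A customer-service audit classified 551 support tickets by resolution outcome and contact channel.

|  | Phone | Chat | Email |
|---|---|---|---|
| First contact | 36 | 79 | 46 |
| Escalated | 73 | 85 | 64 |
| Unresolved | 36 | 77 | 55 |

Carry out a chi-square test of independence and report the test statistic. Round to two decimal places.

9.47

Row totals: 161, 222, 168. Column totals: 145, 241, 165. Grand total N = 551.
Expected counts (row total × column total / N):
  First contact, Phone: 161×145/551 = 42.368
  First contact, Chat: 161×241/551 = 70.419
  First contact, Email: 161×165/551 = 48.212
  Escalated, Phone: 222×145/551 = 58.421
  Escalated, Chat: 222×241/551 = 97.100
  Escalated, Email: 222×165/551 = 66.479
  Unresolved, Phone: 168×145/551 = 44.211
  Unresolved, Chat: 168×241/551 = 73.481
  Unresolved, Email: 168×165/551 = 50.309
Contributions (O − E)²/E:
  (36 − 42.368)²/42.368 = 0.9571
  (79 − 70.419)²/70.419 = 1.0456
  (46 − 48.212)²/48.212 = 0.1015
  (73 − 58.421)²/58.421 = 3.6382
  (85 − 97.100)²/97.100 = 1.5078
  (64 − 66.479)²/66.479 = 0.0924
  (36 − 44.211)²/44.211 = 1.5250
  (77 − 73.481)²/73.481 = 0.1685
  (55 − 50.309)²/50.309 = 0.4374
χ² = 0.9571 + 1.0456 + 0.1015 + 3.6382 + 1.5078 + 0.0924 + 1.5250 + 0.1685 + 0.4374 = 9.47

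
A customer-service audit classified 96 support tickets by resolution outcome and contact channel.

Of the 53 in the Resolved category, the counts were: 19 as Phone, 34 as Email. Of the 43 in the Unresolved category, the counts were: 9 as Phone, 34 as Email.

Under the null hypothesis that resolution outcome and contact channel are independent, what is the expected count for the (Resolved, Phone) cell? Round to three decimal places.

15.458

Row total (Resolved) = 53; column total (Phone) = 28; grand total N = 96.
Expected count = (row total × column total) / N = 53 × 28 / 96 = 15.458.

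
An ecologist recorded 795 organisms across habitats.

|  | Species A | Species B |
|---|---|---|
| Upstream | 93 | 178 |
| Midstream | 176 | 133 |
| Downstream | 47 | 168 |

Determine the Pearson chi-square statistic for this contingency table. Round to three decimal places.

Row totals: 271, 309, 215. Column totals: 316, 479. Grand total N = 795.
Expected counts (row total × column total / N):
  Upstream, Species A: 271×316/795 = 107.7182
  Upstream, Species B: 271×479/795 = 163.2818
  Midstream, Species A: 309×316/795 = 122.8226
  Midstream, Species B: 309×479/795 = 186.1774
  Downstream, Species A: 215×316/795 = 85.4591
  Downstream, Species B: 215×479/795 = 129.5409
Contributions (O − E)²/E:
  (93 − 107.7182)²/107.7182 = 2.0110
  (178 − 163.2818)²/163.2818 = 1.3267
  (176 − 122.8226)²/122.8226 = 23.0237
  (133 − 186.1774)²/186.1774 = 15.1889
  (47 − 85.4591)²/85.4591 = 17.3077
  (168 − 129.5409)²/129.5409 = 11.4180
χ² = 2.0110 + 1.3267 + 23.0237 + 15.1889 + 17.3077 + 11.4180 = 70.276

70.276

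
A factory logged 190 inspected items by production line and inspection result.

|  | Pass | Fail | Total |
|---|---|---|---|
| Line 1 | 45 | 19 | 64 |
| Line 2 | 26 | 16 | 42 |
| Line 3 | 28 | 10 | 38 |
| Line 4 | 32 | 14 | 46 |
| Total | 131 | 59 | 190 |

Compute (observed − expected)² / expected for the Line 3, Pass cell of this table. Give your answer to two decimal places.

0.12

Row total (Line 3) = 38; column total (Pass) = 131; N = 190.
Expected count E = 38 × 131 / 190 = 26.200.
Contribution = (O − E)²/E = (28 − 26.200)² / 26.200 = 0.12.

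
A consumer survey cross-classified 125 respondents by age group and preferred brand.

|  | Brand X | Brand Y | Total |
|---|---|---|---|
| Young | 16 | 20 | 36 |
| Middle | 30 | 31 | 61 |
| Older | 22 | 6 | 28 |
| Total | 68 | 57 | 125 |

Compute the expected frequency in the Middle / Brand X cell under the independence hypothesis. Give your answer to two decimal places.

Row total (Middle) = 61; column total (Brand X) = 68; grand total N = 125.
Expected count = (row total × column total) / N = 61 × 68 / 125 = 33.18.

33.18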